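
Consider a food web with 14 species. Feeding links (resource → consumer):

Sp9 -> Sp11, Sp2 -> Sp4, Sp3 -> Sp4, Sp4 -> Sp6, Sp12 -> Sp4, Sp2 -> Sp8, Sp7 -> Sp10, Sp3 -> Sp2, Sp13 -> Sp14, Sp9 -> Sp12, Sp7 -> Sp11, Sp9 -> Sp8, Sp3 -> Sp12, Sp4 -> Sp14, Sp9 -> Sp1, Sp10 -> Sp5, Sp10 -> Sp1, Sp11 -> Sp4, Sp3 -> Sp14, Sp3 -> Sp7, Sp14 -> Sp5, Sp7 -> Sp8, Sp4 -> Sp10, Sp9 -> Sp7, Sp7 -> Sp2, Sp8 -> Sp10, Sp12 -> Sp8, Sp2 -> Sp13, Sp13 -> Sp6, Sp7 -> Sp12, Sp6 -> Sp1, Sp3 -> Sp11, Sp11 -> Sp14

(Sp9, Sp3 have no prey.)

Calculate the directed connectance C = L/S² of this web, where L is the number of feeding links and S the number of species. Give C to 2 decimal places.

The web has S = 14 species and L = 33 feeding links.
C = L / S² = 33 / 196 = 0.1684 ≈ 0.17.

C = 0.17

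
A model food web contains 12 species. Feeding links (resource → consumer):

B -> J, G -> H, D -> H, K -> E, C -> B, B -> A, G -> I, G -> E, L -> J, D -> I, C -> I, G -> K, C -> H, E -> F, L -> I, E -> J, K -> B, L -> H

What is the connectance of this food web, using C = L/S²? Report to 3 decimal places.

The web has S = 12 species and L = 18 feeding links.
C = L / S² = 18 / 144 = 0.1250 ≈ 0.125.

C = 0.125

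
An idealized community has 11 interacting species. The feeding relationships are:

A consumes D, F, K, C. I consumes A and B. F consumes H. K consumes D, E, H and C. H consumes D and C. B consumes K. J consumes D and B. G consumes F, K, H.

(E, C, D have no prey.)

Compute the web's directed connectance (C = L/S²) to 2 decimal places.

C = 0.16

The web has S = 11 species and L = 19 feeding links.
C = L / S² = 19 / 121 = 0.1570 ≈ 0.16.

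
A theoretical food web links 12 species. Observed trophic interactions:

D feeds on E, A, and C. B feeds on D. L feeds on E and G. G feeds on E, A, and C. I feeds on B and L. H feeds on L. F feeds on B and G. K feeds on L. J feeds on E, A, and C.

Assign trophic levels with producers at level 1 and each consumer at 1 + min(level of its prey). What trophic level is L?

E is a producer → level 1.
L eats E → level 2.

Trophic level 2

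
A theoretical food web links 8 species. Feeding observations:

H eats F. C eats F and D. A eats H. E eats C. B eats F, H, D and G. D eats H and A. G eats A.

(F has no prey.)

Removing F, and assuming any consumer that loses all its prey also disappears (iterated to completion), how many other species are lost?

7

Remove F.
Round 1: H (all prey gone) → extinct.
Round 2: A (all prey gone) → extinct.
Round 3: D (all prey gone), G (all prey gone) → extinct.
Round 4: C (all prey gone), B (all prey gone) → extinct.
Round 5: E (all prey gone) → extinct.
No further losses. Total secondary extinctions: 7.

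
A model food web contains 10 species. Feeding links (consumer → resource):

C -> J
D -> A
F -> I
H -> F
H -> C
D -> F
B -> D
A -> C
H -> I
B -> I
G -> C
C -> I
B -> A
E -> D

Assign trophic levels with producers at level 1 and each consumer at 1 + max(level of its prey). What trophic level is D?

I is a producer → level 1.
C eats I (level 1); other prey at levels: J 1 → level 2.
A eats C → level 3.
D eats A (level 3); other prey at levels: F 2 → level 4.

Trophic level 4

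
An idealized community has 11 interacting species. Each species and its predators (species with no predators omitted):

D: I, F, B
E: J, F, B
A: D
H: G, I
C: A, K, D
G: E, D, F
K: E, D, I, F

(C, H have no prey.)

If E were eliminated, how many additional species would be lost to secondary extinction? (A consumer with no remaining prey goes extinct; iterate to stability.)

1

Remove E.
Round 1: J (all prey gone) → extinct.
No further losses. Total secondary extinctions: 1.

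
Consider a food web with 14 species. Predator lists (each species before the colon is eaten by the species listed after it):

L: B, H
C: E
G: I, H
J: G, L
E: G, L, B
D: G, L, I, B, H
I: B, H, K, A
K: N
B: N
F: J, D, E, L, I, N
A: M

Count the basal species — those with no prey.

2

Basal species (no prey listed): C, F.
Count: 2.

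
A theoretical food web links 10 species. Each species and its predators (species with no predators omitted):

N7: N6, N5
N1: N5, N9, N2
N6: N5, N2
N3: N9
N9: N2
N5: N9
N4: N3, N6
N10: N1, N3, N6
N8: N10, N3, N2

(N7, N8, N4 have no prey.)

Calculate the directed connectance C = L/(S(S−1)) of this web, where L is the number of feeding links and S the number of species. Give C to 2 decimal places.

The web has S = 10 species and L = 18 feeding links.
C = L / (S(S−1)) = 18 / 90 = 0.2000 ≈ 0.20.

C = 0.20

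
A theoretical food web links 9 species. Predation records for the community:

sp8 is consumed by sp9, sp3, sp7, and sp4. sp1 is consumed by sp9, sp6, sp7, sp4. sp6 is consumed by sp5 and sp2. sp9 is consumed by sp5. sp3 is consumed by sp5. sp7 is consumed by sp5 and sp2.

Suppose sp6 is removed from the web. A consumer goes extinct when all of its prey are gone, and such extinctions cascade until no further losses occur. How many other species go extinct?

Remove sp6.
Every predator of it retains at least one other prey: sp5 still has sp3, sp9, sp7; sp2 still has sp7.
No consumer loses all prey, so no secondary extinctions occur.

0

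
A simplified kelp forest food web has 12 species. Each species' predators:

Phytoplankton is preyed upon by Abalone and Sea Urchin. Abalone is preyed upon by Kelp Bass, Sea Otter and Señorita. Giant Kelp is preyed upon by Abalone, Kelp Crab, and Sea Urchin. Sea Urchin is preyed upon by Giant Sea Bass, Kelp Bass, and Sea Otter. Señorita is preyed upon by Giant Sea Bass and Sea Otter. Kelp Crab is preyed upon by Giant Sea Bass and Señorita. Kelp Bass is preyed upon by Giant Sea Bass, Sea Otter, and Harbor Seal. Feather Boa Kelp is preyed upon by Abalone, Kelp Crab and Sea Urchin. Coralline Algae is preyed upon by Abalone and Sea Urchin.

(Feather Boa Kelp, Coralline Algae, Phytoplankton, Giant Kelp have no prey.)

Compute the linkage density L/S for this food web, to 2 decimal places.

L/S = 1.92

There are L = 23 links among S = 12 species.
L/S = 23/12 = 1.9167 ≈ 1.92.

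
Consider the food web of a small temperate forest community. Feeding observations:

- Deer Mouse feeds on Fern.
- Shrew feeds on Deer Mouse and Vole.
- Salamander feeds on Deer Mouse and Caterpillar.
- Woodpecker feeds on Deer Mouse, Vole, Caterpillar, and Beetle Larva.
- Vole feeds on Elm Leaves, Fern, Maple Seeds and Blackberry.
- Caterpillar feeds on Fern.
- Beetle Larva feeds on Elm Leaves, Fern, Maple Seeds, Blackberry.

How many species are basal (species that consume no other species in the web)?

4

Basal species (no prey listed): Elm Leaves, Blackberry, Maple Seeds, Fern.
Count: 4.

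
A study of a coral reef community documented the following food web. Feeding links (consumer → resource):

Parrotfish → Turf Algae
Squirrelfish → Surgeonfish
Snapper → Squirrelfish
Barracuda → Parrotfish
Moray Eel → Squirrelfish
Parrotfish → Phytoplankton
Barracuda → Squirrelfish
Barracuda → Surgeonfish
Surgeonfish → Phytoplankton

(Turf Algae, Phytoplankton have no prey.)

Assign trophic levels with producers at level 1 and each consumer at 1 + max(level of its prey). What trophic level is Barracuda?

Phytoplankton is a producer → level 1.
Surgeonfish eats Phytoplankton → level 2.
Squirrelfish eats Surgeonfish → level 3.
Barracuda eats Squirrelfish (level 3); other prey at levels: Parrotfish 2, Surgeonfish 2 → level 4.

Trophic level 4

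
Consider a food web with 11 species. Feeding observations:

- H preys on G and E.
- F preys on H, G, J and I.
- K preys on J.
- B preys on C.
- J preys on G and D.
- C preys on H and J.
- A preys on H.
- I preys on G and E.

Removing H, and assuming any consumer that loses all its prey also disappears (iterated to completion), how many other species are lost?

1

Remove H.
Round 1: A (all prey gone) → extinct.
No further losses. Total secondary extinctions: 1.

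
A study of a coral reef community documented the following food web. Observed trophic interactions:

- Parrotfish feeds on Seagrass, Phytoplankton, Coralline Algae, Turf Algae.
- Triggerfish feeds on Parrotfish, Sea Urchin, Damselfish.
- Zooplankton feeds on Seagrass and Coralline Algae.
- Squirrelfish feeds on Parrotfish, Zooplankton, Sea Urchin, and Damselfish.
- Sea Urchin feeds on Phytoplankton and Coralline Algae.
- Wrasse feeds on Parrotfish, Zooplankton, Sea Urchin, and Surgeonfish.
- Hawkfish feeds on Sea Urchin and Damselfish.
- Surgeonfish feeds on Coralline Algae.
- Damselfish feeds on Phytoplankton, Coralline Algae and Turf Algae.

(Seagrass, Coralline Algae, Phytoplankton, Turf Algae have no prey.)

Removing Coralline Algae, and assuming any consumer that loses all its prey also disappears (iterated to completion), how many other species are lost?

Remove Coralline Algae.
Round 1: Surgeonfish (all prey gone) → extinct.
No further losses. Total secondary extinctions: 1.

1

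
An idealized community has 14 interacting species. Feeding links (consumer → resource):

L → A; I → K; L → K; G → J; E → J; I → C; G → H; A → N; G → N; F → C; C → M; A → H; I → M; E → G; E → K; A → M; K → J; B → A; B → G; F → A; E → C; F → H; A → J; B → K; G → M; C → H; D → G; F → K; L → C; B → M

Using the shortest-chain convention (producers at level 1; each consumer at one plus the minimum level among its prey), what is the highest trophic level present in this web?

Producers (level 1): H, N, M, J.
Following each consumer down to its lowest-level prey: H → G → D (levels 1 through 3).
All prey of D (G 2) are at level 2 or above, so D is at level 1 + 2 = 3.
Every consumer has at least one prey at level 2 or below, so none exceeds level 3.

3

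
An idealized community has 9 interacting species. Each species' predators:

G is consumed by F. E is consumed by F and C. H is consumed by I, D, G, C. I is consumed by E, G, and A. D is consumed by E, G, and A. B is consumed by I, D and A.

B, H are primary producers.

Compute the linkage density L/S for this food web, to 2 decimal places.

L/S = 1.78

There are L = 16 links among S = 9 species.
L/S = 16/9 = 1.7778 ≈ 1.78.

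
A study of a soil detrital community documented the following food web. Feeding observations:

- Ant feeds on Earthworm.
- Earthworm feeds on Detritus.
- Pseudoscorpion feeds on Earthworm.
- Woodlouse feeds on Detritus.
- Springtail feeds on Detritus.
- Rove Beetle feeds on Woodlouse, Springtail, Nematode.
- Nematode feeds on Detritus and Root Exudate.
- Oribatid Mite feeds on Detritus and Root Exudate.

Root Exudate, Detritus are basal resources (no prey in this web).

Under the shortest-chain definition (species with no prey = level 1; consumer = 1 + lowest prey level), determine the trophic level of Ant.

Detritus has no prey (basal) → level 1.
Earthworm eats Detritus → level 2.
Ant eats Earthworm → level 3.
No prey of Ant is below level 2, so 3 is the minimum.

Trophic level 3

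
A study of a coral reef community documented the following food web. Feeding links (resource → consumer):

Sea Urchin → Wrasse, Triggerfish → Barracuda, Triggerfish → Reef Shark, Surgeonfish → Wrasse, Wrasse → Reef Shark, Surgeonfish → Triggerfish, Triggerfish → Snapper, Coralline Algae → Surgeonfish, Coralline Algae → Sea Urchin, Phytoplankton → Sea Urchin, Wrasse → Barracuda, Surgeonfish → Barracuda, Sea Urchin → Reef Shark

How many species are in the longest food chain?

One longest chain: Coralline Algae → Sea Urchin → Wrasse → Barracuda.
It has 4 species and 3 links.

4 species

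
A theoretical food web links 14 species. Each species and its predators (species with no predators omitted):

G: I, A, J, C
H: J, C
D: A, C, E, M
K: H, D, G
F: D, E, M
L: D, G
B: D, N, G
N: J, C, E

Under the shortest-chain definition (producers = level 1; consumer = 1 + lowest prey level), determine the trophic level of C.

K is a producer → level 1.
H eats K → level 2.
C eats H → level 3.
No prey of C is below level 2, so 3 is the minimum.

Trophic level 3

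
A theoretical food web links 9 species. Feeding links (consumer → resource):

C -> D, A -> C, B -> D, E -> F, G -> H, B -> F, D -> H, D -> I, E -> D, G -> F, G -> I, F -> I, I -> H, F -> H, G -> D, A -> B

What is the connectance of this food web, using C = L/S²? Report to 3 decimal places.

The web has S = 9 species and L = 16 feeding links.
C = L / S² = 16 / 81 = 0.1975 ≈ 0.198.

C = 0.198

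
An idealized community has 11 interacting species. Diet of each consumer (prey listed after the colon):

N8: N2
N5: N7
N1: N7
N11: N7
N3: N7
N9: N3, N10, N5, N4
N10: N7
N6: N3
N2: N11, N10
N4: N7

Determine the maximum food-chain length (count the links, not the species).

3 links

One longest chain: N7 → N11 → N2 → N8.
It has 4 species and 3 links.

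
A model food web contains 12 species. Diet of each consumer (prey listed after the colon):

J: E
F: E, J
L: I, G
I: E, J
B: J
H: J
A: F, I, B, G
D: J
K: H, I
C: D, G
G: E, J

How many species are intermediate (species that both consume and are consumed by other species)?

7

Intermediate species (has both prey and predators): J, H, D, F, I, B, G.
Count: 7.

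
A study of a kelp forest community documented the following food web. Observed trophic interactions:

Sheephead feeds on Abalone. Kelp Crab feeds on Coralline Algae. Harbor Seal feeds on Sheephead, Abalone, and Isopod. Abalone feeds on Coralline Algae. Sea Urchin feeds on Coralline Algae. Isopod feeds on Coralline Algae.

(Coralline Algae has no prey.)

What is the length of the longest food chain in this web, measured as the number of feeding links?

One longest chain: Coralline Algae → Abalone → Sheephead → Harbor Seal.
It has 4 species and 3 links.

3 links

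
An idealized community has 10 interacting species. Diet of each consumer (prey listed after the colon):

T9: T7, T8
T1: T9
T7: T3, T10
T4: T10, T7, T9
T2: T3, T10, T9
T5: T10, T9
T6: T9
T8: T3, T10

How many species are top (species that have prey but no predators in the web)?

5

Top species (has prey, but nothing eats it): T5, T1, T4, T2, T6.
Count: 5.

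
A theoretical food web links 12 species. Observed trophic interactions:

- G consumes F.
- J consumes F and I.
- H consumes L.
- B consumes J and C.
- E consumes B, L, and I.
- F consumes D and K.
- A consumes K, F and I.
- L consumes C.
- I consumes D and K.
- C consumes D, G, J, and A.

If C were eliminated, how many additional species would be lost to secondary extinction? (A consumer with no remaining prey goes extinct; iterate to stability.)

Remove C.
Round 1: L (all prey gone) → extinct.
Round 2: H (all prey gone) → extinct.
No further losses. Total secondary extinctions: 2.

2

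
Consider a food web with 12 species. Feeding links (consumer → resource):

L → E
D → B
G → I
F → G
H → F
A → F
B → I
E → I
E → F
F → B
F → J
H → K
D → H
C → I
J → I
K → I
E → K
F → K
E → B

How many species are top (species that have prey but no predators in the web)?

Top species (has prey, but nothing eats it): C, A, D, L.
Count: 4.

4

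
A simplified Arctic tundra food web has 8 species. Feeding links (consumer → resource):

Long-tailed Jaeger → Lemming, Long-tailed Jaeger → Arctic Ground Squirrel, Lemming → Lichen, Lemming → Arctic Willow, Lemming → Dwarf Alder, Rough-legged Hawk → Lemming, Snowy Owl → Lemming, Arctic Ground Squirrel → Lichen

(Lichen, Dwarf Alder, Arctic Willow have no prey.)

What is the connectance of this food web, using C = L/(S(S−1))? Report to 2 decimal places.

C = 0.14

The web has S = 8 species and L = 8 feeding links.
C = L / (S(S−1)) = 8 / 56 = 0.1429 ≈ 0.14.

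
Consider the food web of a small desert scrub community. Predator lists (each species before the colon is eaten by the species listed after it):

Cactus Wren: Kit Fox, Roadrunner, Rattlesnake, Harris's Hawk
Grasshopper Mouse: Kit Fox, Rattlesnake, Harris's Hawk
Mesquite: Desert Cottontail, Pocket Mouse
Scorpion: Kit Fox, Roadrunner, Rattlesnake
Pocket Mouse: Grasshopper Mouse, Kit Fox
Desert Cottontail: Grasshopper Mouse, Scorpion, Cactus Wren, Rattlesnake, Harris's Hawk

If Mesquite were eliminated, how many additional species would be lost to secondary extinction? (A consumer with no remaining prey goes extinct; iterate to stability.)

9

Remove Mesquite.
Round 1: Desert Cottontail (all prey gone), Pocket Mouse (all prey gone) → extinct.
Round 2: Grasshopper Mouse (all prey gone), Scorpion (all prey gone), Cactus Wren (all prey gone) → extinct.
Round 3: Kit Fox (all prey gone), Roadrunner (all prey gone), Rattlesnake (all prey gone), Harris's Hawk (all prey gone) → extinct.
No further losses. Total secondary extinctions: 9.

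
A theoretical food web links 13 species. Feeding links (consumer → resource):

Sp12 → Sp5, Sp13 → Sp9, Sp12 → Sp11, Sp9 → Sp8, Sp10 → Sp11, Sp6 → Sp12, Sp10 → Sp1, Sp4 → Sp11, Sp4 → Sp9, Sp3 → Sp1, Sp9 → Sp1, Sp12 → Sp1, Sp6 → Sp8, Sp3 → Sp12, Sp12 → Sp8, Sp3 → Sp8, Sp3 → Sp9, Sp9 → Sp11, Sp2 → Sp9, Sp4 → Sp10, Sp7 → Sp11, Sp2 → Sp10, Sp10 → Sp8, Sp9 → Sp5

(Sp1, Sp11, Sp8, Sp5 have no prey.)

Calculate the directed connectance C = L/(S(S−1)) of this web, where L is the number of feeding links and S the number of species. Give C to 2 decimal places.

C = 0.15

The web has S = 13 species and L = 24 feeding links.
C = L / (S(S−1)) = 24 / 156 = 0.1538 ≈ 0.15.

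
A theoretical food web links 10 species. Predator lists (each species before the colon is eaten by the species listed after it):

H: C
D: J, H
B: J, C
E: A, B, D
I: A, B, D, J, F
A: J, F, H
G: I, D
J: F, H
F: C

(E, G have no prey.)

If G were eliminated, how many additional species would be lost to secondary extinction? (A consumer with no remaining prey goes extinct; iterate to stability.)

1

Remove G.
Round 1: I (all prey gone) → extinct.
No further losses. Total secondary extinctions: 1.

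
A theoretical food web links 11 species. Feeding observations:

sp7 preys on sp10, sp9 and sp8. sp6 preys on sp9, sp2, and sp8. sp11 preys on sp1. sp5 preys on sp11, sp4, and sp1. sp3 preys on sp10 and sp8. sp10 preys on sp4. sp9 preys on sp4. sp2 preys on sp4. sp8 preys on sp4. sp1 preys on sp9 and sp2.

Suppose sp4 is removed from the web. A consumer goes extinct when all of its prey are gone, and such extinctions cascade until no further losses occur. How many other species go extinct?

Remove sp4.
Round 1: sp10 (all prey gone), sp9 (all prey gone), sp2 (all prey gone), sp8 (all prey gone) → extinct.
Round 2: sp7 (all prey gone), sp6 (all prey gone), sp3 (all prey gone), sp1 (all prey gone) → extinct.
Round 3: sp11 (all prey gone) → extinct.
Round 4: sp5 (all prey gone) → extinct.
No further losses. Total secondary extinctions: 10.

10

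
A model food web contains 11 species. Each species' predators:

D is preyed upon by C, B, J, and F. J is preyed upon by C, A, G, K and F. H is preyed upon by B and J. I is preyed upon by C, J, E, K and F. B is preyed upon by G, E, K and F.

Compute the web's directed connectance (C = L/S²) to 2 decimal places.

C = 0.17

The web has S = 11 species and L = 20 feeding links.
C = L / S² = 20 / 121 = 0.1653 ≈ 0.17.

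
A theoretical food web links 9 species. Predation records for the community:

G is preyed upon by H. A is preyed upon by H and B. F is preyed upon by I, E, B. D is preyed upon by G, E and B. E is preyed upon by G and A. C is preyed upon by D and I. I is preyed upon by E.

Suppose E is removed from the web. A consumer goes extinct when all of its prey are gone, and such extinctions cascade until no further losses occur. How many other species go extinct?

1

Remove E.
Round 1: A (all prey gone) → extinct.
No further losses. Total secondary extinctions: 1.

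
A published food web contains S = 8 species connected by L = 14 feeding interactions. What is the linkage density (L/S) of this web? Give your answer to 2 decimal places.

There are L = 14 links among S = 8 species.
L/S = 14/8 = 1.7500 ≈ 1.75.

L/S = 1.75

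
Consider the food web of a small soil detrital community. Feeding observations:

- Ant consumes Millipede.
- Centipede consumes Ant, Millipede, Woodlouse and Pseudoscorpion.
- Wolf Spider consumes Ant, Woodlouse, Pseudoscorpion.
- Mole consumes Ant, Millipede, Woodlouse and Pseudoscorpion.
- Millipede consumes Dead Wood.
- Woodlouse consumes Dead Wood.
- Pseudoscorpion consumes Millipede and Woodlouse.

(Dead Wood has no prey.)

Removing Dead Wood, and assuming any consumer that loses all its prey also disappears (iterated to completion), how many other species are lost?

Remove Dead Wood.
Round 1: Millipede (all prey gone), Woodlouse (all prey gone) → extinct.
Round 2: Ant (all prey gone), Pseudoscorpion (all prey gone) → extinct.
Round 3: Wolf Spider (all prey gone), Mole (all prey gone), Centipede (all prey gone) → extinct.
No further losses. Total secondary extinctions: 7.

7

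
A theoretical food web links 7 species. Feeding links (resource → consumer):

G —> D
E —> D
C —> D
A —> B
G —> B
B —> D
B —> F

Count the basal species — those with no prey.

4

Basal species (no prey listed): E, C, G, A.
Count: 4.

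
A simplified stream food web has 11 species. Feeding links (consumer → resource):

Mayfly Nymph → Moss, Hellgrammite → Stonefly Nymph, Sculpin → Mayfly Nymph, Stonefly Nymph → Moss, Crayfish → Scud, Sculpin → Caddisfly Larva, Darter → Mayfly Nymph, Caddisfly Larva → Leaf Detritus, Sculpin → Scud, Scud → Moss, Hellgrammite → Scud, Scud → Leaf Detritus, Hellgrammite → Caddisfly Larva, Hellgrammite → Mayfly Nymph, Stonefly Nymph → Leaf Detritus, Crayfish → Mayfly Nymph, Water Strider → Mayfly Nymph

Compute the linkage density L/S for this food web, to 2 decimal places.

L/S = 1.55

There are L = 17 links among S = 11 species.
L/S = 17/11 = 1.5455 ≈ 1.55.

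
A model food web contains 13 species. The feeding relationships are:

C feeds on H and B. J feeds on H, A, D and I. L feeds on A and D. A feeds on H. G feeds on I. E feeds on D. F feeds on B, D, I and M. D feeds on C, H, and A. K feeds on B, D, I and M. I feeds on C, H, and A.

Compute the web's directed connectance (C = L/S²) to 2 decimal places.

The web has S = 13 species and L = 25 feeding links.
C = L / S² = 25 / 169 = 0.1479 ≈ 0.15.

C = 0.15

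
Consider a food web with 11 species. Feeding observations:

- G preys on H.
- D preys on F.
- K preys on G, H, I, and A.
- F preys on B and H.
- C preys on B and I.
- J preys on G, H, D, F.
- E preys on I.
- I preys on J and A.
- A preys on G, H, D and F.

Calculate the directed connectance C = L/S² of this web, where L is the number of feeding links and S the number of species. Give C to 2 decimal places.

The web has S = 11 species and L = 21 feeding links.
C = L / S² = 21 / 121 = 0.1736 ≈ 0.17.

C = 0.17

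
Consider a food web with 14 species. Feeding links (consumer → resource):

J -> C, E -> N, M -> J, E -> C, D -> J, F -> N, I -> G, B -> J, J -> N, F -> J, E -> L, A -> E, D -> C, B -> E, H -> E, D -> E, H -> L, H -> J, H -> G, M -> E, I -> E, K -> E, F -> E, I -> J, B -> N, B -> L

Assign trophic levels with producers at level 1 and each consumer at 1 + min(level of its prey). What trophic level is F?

N is a producer → level 1.
F eats N → level 2.

Trophic level 2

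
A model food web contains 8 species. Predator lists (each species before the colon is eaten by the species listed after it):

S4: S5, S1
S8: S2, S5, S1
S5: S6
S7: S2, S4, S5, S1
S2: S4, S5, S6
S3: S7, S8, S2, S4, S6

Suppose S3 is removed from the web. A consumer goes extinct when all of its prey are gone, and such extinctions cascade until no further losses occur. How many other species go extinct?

Remove S3.
Round 1: S7 (all prey gone), S8 (all prey gone) → extinct.
Round 2: S2 (all prey gone) → extinct.
Round 3: S4 (all prey gone) → extinct.
Round 4: S5 (all prey gone), S1 (all prey gone) → extinct.
Round 5: S6 (all prey gone) → extinct.
No further losses. Total secondary extinctions: 7.

7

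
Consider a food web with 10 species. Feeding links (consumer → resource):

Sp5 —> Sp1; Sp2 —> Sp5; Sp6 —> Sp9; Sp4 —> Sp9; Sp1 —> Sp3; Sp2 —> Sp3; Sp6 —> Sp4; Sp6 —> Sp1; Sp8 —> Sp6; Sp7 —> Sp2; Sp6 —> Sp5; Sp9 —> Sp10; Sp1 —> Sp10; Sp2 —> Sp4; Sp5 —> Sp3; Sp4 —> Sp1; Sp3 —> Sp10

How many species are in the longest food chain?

6 species

One longest chain: Sp10 → Sp3 → Sp1 → Sp5 → Sp6 → Sp8.
It has 6 species and 5 links.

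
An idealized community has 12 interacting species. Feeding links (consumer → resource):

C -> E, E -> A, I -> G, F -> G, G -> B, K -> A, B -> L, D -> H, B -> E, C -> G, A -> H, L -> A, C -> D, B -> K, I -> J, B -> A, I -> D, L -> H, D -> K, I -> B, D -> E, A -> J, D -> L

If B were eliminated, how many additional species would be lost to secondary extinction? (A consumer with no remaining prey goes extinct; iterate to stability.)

Remove B.
Round 1: G (all prey gone) → extinct.
Round 2: F (all prey gone) → extinct.
No further losses. Total secondary extinctions: 2.

2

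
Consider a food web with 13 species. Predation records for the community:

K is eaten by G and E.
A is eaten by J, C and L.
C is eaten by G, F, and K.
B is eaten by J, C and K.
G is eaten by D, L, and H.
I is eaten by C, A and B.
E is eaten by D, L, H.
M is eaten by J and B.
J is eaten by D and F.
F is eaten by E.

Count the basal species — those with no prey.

Basal species (no prey listed): I, M.
Count: 2.

2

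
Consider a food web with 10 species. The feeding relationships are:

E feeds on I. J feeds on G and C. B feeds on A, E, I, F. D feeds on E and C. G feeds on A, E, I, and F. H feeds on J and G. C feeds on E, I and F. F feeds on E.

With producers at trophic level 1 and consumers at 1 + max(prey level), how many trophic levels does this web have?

6

Producers (level 1): A, I.
I → E → F → C → J → H gives H level 6.
No species has a prey at level 6, so no species reaches level 7.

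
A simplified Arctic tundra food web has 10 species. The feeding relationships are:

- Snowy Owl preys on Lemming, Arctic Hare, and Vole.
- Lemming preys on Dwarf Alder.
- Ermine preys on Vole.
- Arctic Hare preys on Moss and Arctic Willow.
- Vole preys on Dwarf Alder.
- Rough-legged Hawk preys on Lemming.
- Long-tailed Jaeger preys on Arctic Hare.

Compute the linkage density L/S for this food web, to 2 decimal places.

There are L = 10 links among S = 10 species.
L/S = 10/10 = 1.0000 ≈ 1.00.

L/S = 1.00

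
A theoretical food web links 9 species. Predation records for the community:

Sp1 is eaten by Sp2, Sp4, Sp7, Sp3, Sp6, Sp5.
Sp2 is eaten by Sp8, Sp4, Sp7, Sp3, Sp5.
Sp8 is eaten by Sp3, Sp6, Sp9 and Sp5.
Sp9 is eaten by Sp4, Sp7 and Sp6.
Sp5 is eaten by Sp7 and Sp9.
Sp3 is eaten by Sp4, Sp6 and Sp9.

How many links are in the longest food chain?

One longest chain: Sp1 → Sp2 → Sp8 → Sp5 → Sp9 → Sp4.
It has 6 species and 5 links.

5 links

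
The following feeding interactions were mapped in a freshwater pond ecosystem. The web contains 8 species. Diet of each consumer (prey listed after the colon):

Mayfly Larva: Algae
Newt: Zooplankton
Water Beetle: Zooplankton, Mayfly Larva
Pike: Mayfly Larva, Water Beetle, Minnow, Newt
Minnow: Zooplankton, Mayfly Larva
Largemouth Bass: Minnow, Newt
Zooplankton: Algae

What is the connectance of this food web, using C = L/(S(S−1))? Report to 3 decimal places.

The web has S = 8 species and L = 13 feeding links.
C = L / (S(S−1)) = 13 / 56 = 0.2321 ≈ 0.232.

C = 0.232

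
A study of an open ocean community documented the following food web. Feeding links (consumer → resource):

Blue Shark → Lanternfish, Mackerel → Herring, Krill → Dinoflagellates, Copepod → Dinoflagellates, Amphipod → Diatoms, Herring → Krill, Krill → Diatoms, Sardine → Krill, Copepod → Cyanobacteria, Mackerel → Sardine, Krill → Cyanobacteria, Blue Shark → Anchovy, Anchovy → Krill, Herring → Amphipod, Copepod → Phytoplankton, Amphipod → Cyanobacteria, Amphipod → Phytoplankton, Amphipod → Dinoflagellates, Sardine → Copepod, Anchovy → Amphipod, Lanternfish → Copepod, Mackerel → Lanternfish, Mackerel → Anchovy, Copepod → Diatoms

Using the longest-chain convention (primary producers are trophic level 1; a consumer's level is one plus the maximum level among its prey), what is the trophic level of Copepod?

Cyanobacteria is a producer → level 1.
Copepod eats Cyanobacteria (level 1); other prey at levels: Phytoplankton 1, Diatoms 1, Dinoflagellates 1 → level 2.

Trophic level 2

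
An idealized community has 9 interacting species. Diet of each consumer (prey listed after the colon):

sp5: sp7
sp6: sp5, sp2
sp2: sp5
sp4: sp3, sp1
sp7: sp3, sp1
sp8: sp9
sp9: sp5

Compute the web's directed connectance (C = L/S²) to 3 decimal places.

C = 0.123

The web has S = 9 species and L = 10 feeding links.
C = L / S² = 10 / 81 = 0.1235 ≈ 0.123.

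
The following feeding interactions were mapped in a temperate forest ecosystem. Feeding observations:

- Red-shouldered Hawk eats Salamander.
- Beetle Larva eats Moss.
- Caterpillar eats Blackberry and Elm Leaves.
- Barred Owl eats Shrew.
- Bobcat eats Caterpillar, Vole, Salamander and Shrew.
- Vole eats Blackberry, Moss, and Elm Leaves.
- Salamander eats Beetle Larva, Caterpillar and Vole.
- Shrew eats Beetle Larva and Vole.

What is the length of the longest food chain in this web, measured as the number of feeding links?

3 links

One longest chain: Blackberry → Vole → Shrew → Barred Owl.
It has 4 species and 3 links.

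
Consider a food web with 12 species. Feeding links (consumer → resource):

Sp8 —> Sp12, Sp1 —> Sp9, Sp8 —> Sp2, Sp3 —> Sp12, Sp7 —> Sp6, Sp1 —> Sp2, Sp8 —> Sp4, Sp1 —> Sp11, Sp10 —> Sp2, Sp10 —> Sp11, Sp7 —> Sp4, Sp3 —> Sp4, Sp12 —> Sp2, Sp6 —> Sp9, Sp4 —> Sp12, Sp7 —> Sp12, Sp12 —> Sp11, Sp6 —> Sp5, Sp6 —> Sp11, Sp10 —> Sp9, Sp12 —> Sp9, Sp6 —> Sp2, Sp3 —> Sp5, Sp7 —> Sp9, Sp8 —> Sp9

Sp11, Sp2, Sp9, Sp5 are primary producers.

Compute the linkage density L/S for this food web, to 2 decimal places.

L/S = 2.08

There are L = 25 links among S = 12 species.
L/S = 25/12 = 2.0833 ≈ 2.08.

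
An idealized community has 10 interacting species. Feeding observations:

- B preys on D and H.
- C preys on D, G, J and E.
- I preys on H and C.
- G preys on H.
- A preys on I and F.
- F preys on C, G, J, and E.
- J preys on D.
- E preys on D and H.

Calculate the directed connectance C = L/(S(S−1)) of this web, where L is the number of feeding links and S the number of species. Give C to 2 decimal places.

The web has S = 10 species and L = 18 feeding links.
C = L / (S(S−1)) = 18 / 90 = 0.2000 ≈ 0.20.

C = 0.20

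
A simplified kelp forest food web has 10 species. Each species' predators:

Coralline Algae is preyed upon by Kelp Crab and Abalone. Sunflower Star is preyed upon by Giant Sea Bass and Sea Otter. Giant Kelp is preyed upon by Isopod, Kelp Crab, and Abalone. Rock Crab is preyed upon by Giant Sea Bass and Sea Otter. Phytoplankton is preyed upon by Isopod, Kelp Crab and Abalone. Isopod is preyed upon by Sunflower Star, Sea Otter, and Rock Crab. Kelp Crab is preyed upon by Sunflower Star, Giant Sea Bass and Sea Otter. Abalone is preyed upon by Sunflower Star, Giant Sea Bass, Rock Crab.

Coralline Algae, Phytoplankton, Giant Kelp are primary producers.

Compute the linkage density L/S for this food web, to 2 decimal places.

There are L = 21 links among S = 10 species.
L/S = 21/10 = 2.1000 ≈ 2.10.

L/S = 2.10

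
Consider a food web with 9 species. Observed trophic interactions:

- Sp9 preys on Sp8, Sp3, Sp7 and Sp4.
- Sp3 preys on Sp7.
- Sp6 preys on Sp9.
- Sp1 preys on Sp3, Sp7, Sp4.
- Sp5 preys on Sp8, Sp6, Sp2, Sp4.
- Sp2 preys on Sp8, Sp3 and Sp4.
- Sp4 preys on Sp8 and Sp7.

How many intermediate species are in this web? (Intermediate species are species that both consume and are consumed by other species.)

Intermediate species (has both prey and predators): Sp4, Sp3, Sp9, Sp2, Sp6.
Count: 5.

5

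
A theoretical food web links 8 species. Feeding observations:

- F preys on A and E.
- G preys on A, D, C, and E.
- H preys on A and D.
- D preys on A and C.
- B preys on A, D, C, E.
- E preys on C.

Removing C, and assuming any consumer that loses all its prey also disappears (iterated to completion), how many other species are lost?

1

Remove C.
Round 1: E (all prey gone) → extinct.
No further losses. Total secondary extinctions: 1.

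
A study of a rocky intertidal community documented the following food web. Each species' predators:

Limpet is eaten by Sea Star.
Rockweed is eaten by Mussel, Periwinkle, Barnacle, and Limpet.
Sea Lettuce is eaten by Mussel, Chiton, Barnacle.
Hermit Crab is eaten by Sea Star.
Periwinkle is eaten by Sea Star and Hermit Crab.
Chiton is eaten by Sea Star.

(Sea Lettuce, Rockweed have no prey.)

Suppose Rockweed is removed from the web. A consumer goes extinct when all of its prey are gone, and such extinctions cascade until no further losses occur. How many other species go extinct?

3

Remove Rockweed.
Round 1: Limpet (all prey gone), Periwinkle (all prey gone) → extinct.
Round 2: Hermit Crab (all prey gone) → extinct.
No further losses. Total secondary extinctions: 3.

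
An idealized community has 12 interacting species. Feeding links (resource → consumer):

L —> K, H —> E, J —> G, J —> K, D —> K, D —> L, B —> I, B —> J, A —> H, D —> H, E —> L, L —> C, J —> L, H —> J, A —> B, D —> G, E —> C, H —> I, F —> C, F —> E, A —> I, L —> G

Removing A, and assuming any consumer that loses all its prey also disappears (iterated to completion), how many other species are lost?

1

Remove A.
Round 1: B (all prey gone) → extinct.
No further losses. Total secondary extinctions: 1.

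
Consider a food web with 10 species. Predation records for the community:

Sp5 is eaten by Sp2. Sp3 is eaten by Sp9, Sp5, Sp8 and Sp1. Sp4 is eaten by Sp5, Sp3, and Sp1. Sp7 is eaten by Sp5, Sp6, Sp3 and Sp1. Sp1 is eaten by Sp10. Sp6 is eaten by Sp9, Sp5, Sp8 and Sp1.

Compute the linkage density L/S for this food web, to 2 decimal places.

L/S = 1.70

There are L = 17 links among S = 10 species.
L/S = 17/10 = 1.7000 ≈ 1.70.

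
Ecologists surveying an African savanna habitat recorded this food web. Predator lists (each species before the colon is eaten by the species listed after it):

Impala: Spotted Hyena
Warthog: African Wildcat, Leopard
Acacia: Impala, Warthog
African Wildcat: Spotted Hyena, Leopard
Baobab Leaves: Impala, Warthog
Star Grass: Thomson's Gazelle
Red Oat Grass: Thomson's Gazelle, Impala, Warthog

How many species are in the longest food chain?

4 species

One longest chain: Acacia → Warthog → African Wildcat → Spotted Hyena.
It has 4 species and 3 links.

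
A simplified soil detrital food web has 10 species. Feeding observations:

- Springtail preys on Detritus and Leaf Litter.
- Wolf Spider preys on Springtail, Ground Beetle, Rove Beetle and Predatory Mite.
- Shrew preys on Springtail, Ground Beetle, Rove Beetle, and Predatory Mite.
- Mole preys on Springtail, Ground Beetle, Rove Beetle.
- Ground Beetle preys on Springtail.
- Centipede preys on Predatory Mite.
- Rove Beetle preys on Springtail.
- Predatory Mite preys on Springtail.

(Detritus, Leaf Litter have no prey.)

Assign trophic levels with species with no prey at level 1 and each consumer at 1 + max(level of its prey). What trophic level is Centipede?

Trophic level 4

Detritus has no prey (basal) → level 1.
Springtail eats Detritus (level 1); other prey at levels: Leaf Litter 1 → level 2.
Predatory Mite eats Springtail → level 3.
Centipede eats Predatory Mite → level 4.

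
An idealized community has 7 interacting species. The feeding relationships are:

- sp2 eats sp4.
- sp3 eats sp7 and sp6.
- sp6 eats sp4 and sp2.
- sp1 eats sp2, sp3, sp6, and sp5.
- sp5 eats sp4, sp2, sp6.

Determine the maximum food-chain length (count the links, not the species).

One longest chain: sp4 → sp2 → sp6 → sp3 → sp1.
It has 5 species and 4 links.

4 links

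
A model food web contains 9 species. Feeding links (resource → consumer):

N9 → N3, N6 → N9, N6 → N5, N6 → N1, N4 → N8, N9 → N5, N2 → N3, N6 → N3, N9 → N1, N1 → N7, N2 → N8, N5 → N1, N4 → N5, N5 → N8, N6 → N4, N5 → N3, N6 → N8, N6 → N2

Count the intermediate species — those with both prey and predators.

Intermediate species (has both prey and predators): N4, N9, N2, N5, N1.
Count: 5.

5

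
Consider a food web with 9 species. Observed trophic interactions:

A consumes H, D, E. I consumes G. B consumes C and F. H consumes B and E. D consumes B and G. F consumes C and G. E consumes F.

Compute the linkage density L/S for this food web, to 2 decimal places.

There are L = 13 links among S = 9 species.
L/S = 13/9 = 1.4444 ≈ 1.44.

L/S = 1.44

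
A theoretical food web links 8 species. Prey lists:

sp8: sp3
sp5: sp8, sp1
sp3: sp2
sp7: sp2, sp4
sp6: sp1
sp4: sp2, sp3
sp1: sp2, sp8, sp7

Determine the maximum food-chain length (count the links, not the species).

5 links

One longest chain: sp2 → sp3 → sp4 → sp7 → sp1 → sp6.
It has 6 species and 5 links.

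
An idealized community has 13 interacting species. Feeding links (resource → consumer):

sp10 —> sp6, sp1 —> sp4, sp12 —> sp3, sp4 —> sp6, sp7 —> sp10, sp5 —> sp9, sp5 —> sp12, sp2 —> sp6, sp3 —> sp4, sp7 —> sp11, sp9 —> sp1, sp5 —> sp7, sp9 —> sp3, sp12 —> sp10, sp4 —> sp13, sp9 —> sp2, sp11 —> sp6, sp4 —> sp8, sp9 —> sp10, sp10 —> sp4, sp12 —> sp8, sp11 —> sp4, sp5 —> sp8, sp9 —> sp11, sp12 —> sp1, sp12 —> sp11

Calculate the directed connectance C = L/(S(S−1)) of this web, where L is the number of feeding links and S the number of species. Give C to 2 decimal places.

The web has S = 13 species and L = 26 feeding links.
C = L / (S(S−1)) = 26 / 156 = 0.1667 ≈ 0.17.

C = 0.17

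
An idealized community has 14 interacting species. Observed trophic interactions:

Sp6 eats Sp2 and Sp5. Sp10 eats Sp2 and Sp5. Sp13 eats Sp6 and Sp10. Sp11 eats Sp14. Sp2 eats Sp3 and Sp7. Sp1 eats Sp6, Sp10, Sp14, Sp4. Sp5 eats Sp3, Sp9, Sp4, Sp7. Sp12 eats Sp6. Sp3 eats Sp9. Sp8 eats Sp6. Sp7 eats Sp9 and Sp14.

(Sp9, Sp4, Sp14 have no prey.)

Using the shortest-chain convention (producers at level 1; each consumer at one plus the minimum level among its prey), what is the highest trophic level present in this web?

4

Producers (level 1): Sp9, Sp4, Sp14.
Following each consumer down to its lowest-level prey: Sp9 → Sp5 → Sp6 → Sp13 (levels 1 through 4).
All prey of Sp13 (Sp6 3, Sp10 3) are at level 3 or above, so Sp13 is at level 1 + 3 = 4.
Every consumer has at least one prey at level 3 or below, so none exceeds level 4.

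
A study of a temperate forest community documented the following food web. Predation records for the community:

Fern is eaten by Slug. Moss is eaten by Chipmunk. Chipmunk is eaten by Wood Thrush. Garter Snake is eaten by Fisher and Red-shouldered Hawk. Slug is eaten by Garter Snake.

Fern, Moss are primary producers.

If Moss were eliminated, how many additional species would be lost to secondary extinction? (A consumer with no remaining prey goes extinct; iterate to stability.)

2

Remove Moss.
Round 1: Chipmunk (all prey gone) → extinct.
Round 2: Wood Thrush (all prey gone) → extinct.
No further losses. Total secondary extinctions: 2.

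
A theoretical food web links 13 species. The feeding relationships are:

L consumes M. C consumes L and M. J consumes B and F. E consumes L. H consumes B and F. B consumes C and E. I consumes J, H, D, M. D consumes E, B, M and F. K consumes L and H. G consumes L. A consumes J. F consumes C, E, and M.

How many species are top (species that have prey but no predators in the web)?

Top species (has prey, but nothing eats it): G, I, K, A.
Count: 4.

4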